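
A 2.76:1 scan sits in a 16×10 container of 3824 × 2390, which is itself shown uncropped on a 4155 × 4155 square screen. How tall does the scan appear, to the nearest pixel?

First fit — 2.76:1 into 3824×2390 spans the width: 3824.00 × 1385.51.
The 16×10 canvas is width-limited in 4155×4155, giving 4155.00 × 2596.88; scale factor 1.0866.
Applying the same ×1.0866: 1385.51 → 1505.43.

1505 px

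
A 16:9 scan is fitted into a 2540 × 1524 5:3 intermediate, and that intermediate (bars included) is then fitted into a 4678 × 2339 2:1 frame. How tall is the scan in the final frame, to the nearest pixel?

First fit — 16:9 into 2540×1524 spans the width: 2540.00 × 1428.75.
Second fit — the 5:3 canvas into 4678×2339 spans the height: 3898.33 × 2339.00 (×1.5348 from 2540×1524).
The scan scales with it: height 1428.75 × 1.5348 ≈ 2192.81.

2193 px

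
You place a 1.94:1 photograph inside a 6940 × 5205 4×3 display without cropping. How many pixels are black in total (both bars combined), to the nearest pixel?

11296102 pixels

1.94:1 is wider than 4×3, so it spans the full width.
That makes the image 3577.3196 px tall (6940 / 1.940).
Black = 5205 − 3577.3196 = 1627.6804 px.
Bar area = 1627.6804 × 6940 ≈ 11296102 px.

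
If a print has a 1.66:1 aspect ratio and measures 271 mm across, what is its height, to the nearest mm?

At 1.66:1, 271 / 1.660 ≈ 163.25.

163 mm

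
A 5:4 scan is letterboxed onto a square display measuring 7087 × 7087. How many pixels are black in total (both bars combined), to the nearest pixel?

5:4 (1.250) > square (1.000), so the scan fills the width.
The scan is 7087 × 4/5 ≈ 5669.6000 px tall.
7087 − 5669.6000 = 1417.4000 px of bars.
That's 1417.4000 × 7087 ≈ 10045114 black pixels.

10045114 pixels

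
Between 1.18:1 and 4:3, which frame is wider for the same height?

1.18 and 4:3 = 1.333; 1.333 > 1.18.

4:3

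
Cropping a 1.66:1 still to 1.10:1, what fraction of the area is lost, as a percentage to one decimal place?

The height stays; only width is cut (since 1.10:1 is narrower than 1.66:1).
Area ratio = (1.100)/(1.660) = 66.27%; the remaining 33.73% is cropped out.

33.7%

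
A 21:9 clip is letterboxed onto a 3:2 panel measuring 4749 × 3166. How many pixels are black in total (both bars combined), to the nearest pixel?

Since 2.333 > 1.500, the clip is width-limited.
That makes the image 2035.2857 px tall (4749 × 9/21).
3166 − 2035.2857 = 1130.7143 px of bars.
Across the 4749-px span: 1130.7143 × 4749 ≈ 5369762 px.

5369762 pixels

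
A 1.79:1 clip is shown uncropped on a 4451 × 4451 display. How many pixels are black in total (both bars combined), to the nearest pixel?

8743579 pixels

Since 1.790 > 1.000, the clip is width-limited.
The clip is 4451 / 1.790 ≈ 2486.5922 px tall.
Black = 4451 − 2486.5922 = 1964.4078 px.
Bar area = 1964.4078 × 4451 ≈ 8743579 px.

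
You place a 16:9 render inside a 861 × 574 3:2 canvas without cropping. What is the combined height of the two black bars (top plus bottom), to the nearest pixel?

90 px

16:9 (1.778) > 3:2 (1.500), so the render fills the width.
The render is 861 × 9/16 ≈ 484.31 px tall.
574 − 484.31 = 89.69 px of bars.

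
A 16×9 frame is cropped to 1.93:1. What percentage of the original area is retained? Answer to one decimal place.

92.1%

1.93:1 is wider than 16×9, so the crop keeps the full width and trims the height.
(1.778)/(1.930) ≈ 0.921 of the area survives.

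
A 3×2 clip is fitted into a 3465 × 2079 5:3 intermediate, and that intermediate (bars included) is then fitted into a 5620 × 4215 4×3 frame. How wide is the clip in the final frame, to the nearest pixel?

Inside the 3465×2079 canvas the clip is height-limited at 3118.50 × 2079.00.
The 5:3 canvas is width-limited in 5620×4215, giving 5620.00 × 3372.00; scale factor 1.6219.
So the clip's width is 3118.50 × 1.6219 ≈ 5058.00.

5058 px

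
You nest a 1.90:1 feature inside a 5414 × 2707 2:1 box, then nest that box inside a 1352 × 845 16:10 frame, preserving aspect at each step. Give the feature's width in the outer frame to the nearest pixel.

1284 px

Inside the 5414×2707 canvas the feature is height-limited at 5143.30 × 2707.00.
2:1 in 1352×845: fills the width, so the intermediate becomes 1352.00 × 676.00 — a scale of ×0.2497.
So the feature's width is 5143.30 × 0.2497 ≈ 1284.40.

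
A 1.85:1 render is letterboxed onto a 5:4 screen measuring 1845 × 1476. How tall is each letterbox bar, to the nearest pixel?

239 px

Since 1.850 > 1.250, the render is width-limited.
Content height = 1845 / 1.850 ≈ 997.30 px.
Black = 1476 − 997.30 = 478.70 px, or 239.35 per bar.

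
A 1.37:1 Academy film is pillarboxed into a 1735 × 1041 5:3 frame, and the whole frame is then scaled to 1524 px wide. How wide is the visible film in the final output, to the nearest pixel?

Fitted into 1735×1041, the film spans the height; its width is 1041 × 1.370 ≈ 1426.17 px.
Resizing to 1524 px wide multiplies everything by 0.8784: 1426.17 → 1252.73 px.

1253 px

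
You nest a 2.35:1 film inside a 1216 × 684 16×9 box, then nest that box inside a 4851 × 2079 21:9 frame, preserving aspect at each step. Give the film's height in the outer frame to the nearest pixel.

1573 px

2.35:1 in 1216×684: fills the width, so the film is 1216.00 × 517.45.
Second fit — the 16×9 canvas into 4851×2079 spans the height: 3696.00 × 2079.00 (×3.0395 from 1216×684).
Applying the same ×3.0395: 517.45 → 1572.77.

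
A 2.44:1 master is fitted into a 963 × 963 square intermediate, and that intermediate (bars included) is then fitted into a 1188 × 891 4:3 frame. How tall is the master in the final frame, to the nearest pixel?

First fit — 2.44:1 into 963×963 spans the width: 963.00 × 394.67.
The square canvas is height-limited in 1188×891, giving 891.00 × 891.00; scale factor 0.9252.
Applying the same ×0.9252: 394.67 → 365.16.

365 px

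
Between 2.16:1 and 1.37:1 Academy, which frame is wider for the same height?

2.16:1

2.16 and 1.37; 2.16 > 1.37.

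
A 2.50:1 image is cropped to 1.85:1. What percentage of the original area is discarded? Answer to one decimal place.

Going from 2.50:1 to 1.85:1 means cutting width while keeping height.
Fraction kept = (1.850)/(2.500) ≈ 74.00%, so 26.00% is lost.

26.0%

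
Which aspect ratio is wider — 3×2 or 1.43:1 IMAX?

3×2 = 1.5 and 1.43; 1.5 > 1.43.

3×2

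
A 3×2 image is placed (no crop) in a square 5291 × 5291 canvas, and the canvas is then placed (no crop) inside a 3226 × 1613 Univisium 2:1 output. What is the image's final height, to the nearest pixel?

1075 px

Inside the 5291×5291 canvas the image is width-limited at 5291.00 × 3527.33.
square in 3226×1613: fills the height, so the intermediate becomes 1613.00 × 1613.00 — a scale of ×0.3049.
So the image's height is 3527.33 × 0.3049 ≈ 1075.33.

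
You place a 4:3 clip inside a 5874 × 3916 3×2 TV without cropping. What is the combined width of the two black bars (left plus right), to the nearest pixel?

653 px

Since 1.333 < 1.500, the clip is height-limited.
Content width = 3916 × 4/3 ≈ 5221.33 px.
Leftover width: 5874 − 5221.33 = 652.67 px.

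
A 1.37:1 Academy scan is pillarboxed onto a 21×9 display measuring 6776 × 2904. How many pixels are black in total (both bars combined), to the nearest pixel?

8123998 pixels

1.37:1 Academy (1.370) < 21×9 (2.333), so the scan fills the height.
That makes the image 3978.4800 px wide (2904 × 1.370).
Black = 6776 − 3978.4800 = 2797.5200 px.
Bar area = 2797.5200 × 2904 ≈ 8123998 px.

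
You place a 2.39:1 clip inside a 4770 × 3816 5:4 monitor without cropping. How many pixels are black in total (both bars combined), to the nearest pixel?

8682278 pixels

2.39:1 is wider than 5:4, so it spans the full width.
That makes the image 1995.8159 px tall (4770 / 2.390).
Black = 3816 − 1995.8159 = 1820.1841 px.
Bar area = 1820.1841 × 4770 ≈ 8682278 px.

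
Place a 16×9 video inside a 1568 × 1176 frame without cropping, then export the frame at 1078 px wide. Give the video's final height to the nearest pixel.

606 px

At 1568×1176 the video is width-limited, so height = 1568 × 9/16 ≈ 882.00 px.
The frame scales by 1078/1568 = 0.6875; 882.00 × 0.6875 ≈ 606.38 px.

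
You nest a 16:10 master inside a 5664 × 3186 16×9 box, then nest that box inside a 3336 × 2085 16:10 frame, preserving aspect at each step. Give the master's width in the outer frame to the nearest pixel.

16:10 in 5664×3186: fills the height, so the master is 5097.60 × 3186.00.
16×9 in 3336×2085: fills the width, so the intermediate becomes 3336.00 × 1876.50 — a scale of ×0.5890.
So the master's width is 5097.60 × 0.5890 ≈ 3002.40.

3002 px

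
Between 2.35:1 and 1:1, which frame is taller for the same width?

2.35 and 1; 2.35 > 1. The smaller width-to-height ratio is the taller frame.

1:1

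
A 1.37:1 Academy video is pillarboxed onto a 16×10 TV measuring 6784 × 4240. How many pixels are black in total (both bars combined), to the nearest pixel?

4134848 pixels

1.37:1 Academy (1.370) < 16×10 (1.600), so the video fills the height.
Content width = 4240 × 1.370 ≈ 5808.8000 px.
6784 − 5808.8000 = 975.2000 px of bars.
That's 975.2000 × 4240 ≈ 4134848 black pixels.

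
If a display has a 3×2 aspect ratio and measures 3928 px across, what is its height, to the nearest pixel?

2619 px

3928 / 3 × 2 = 2618.67.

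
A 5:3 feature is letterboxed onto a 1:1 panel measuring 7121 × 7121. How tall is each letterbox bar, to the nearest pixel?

1424 px

Since 1.667 > 1.000, the feature is width-limited.
The feature is 7121 × 3/5 ≈ 4272.60 px tall.
7121 − 4272.60 = 2848.40 px of bars (1424.20 each).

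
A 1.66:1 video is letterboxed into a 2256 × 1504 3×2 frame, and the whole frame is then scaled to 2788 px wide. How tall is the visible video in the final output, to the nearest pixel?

1680 px

In the 2256×1504 frame the video fills the width: height = 2256 / 1.660 ≈ 1359.04 px.
Resizing to 2788 px wide multiplies everything by 1.2358: 1359.04 → 1679.52 px.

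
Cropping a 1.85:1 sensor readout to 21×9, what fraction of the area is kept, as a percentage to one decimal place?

Going from 1.85:1 to 21×9 means cutting height while keeping width.
Area ratio = (1.850)/(2.333) = 79.29% retained.

79.3%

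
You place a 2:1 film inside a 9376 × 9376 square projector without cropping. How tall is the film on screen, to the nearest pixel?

4688 px

2:1 is wider than square, so it spans the full width.
The film is 9376 × 1/2 ≈ 4688.00 px tall.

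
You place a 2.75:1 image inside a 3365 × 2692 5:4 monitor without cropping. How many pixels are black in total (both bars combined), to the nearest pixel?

4941044 pixels

2.75:1 is wider than 5:4, so it spans the full width.
That makes the image 1223.6364 px tall (3365 / 2.750).
Leftover height: 2692 − 1223.6364 = 1468.3636 px.
That's 1468.3636 × 3365 ≈ 4941044 black pixels.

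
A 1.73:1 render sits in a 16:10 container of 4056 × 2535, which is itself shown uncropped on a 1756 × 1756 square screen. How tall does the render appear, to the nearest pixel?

1015 px

1.73:1 in 4056×2535: fills the width, so the render is 4056.00 × 2344.51.
Second fit — the 16:10 canvas into 1756×1756 spans the width: 1756.00 × 1097.50 (×0.4329 from 4056×2535).
The render scales with it: height 2344.51 × 0.4329 ≈ 1015.03.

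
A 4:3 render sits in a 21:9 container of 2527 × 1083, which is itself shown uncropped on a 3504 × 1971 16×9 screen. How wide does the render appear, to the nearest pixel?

First fit — 4:3 into 2527×1083 spans the height: 1444.00 × 1083.00.
Second fit — the 21:9 canvas into 3504×1971 spans the width: 3504.00 × 1501.71 (×1.3866 from 2527×1083).
So the render's width is 1444.00 × 1.3866 ≈ 2002.29.

2002 px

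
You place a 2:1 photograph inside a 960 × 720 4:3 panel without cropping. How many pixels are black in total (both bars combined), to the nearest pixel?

230400 pixels

Since 2.000 > 1.333, the photograph is width-limited.
That makes the image 480.0000 px tall (960 × 1/2).
720 − 480.0000 = 240.0000 px of bars.
Across the 960-px span: 240.0000 × 960 ≈ 230400 px.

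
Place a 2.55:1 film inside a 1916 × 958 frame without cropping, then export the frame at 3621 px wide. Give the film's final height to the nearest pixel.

1420 px

At 1916×958 the film is width-limited, so height = 1916 / 2.550 ≈ 751.37 px.
The frame scales by 3621/1916 = 1.8899; 751.37 × 1.8899 ≈ 1420.00 px.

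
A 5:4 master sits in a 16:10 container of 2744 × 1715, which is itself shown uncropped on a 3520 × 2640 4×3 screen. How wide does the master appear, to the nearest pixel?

5:4 in 2744×1715: fills the height, so the master is 2143.75 × 1715.00.
Second fit — the 16:10 canvas into 3520×2640 spans the width: 3520.00 × 2200.00 (×1.2828 from 2744×1715).
The master scales with it: width 2143.75 × 1.2828 ≈ 2750.00.

2750 px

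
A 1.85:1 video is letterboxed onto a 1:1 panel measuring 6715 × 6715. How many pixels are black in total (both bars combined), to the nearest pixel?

Since 1.850 > 1.000, the video is width-limited.
That makes the image 3629.7297 px tall (6715 / 1.850).
6715 − 3629.7297 = 3085.2703 px of bars.
Across the 6715-px span: 3085.2703 × 6715 ≈ 20717590 px.

20717590 pixels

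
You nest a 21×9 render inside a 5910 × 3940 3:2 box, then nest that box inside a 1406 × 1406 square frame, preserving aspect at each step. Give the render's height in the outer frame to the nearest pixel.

First fit — 21×9 into 5910×3940 spans the width: 5910.00 × 2532.86.
Second fit — the 3:2 canvas into 1406×1406 spans the width: 1406.00 × 937.33 (×0.2379 from 5910×3940).
So the render's height is 2532.86 × 0.2379 ≈ 602.57.

603 px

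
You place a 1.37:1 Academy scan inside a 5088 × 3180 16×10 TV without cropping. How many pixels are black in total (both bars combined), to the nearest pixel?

2325852 pixels

Since 1.370 < 1.600, the scan is height-limited.
The scan is 3180 × 1.370 ≈ 4356.6000 px wide.
Leftover width: 5088 − 4356.6000 = 731.4000 px.
That's 731.4000 × 3180 ≈ 2325852 black pixels.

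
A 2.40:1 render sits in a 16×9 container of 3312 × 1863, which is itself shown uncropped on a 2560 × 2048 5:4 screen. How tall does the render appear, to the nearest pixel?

First fit — 2.40:1 into 3312×1863 spans the width: 3312.00 × 1380.00.
16×9 in 2560×2048: fills the width, so the intermediate becomes 2560.00 × 1440.00 — a scale of ×0.7729.
Applying the same ×0.7729: 1380.00 → 1066.67.

1067 px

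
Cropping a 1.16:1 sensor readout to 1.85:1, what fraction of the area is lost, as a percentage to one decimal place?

1.85:1 is wider than 1.16:1, so the crop keeps the full width and trims the height.
Fraction kept = (1.160)/(1.850) ≈ 62.70%, so 37.30% is lost.

37.3%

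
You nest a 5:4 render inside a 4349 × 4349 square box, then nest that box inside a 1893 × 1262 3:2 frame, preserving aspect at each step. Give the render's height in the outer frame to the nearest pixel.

1010 px

First fit — 5:4 into 4349×4349 spans the width: 4349.00 × 3479.20.
Second fit — the square canvas into 1893×1262 spans the height: 1262.00 × 1262.00 (×0.2902 from 4349×4349).
Applying the same ×0.2902: 3479.20 → 1009.60.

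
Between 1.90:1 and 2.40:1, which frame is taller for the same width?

1.90:1

1.9 and 2.4; 2.4 > 1.9. The smaller width-to-height ratio is the taller frame.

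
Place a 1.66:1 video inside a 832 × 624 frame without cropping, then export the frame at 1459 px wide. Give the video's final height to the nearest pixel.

Fitted into 832×624, the video spans the width; its height is 832 / 1.660 ≈ 501.20 px.
The frame scales by 1459/832 = 1.7536; 501.20 × 1.7536 ≈ 878.92 px.

879 px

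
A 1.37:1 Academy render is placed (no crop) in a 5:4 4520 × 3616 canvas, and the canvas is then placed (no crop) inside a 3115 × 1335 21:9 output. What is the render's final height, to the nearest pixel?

1218 px

1.37:1 Academy in 4520×3616: fills the width, so the render is 4520.00 × 3299.27.
5:4 in 3115×1335: fills the height, so the intermediate becomes 1668.75 × 1335.00 — a scale of ×0.3692.
Applying the same ×0.3692: 3299.27 → 1218.07.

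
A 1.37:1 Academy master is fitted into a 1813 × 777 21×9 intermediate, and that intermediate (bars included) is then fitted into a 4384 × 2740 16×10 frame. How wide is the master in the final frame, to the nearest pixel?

First fit — 1.37:1 Academy into 1813×777 spans the height: 1064.49 × 777.00.
21×9 in 4384×2740: fills the width, so the intermediate becomes 4384.00 × 1878.86 — a scale of ×2.4181.
Applying the same ×2.4181: 1064.49 → 2574.03.

2574 px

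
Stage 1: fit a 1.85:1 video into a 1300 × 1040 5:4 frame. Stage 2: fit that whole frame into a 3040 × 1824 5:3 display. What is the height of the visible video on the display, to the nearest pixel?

1.85:1 in 1300×1040: fills the width, so the video is 1300.00 × 702.70.
5:4 in 3040×1824: fills the height, so the intermediate becomes 2280.00 × 1824.00 — a scale of ×1.7538.
So the video's height is 702.70 × 1.7538 ≈ 1232.43.

1232 px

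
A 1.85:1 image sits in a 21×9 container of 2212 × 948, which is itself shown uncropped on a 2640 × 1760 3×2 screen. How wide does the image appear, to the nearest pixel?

2093 px

Inside the 2212×948 canvas the image is height-limited at 1753.80 × 948.00.
The 21×9 canvas is width-limited in 2640×1760, giving 2640.00 × 1131.43; scale factor 1.1935.
Applying the same ×1.1935: 1753.80 → 2093.14.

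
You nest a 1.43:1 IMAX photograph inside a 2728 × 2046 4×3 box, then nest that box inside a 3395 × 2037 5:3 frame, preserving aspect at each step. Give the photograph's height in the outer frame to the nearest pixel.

First fit — 1.43:1 IMAX into 2728×2046 spans the width: 2728.00 × 1907.69.
4×3 in 3395×2037: fills the height, so the intermediate becomes 2716.00 × 2037.00 — a scale of ×0.9956.
The photograph scales with it: height 1907.69 × 0.9956 ≈ 1899.30.

1899 px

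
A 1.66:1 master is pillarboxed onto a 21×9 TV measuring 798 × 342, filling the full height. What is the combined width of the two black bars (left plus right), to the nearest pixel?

230 px

The master is 342 × 1.660 ≈ 567.72 px wide.
Leftover width: 798 − 567.72 = 230.28 px.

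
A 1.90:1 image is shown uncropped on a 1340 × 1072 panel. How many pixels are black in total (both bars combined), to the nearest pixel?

491427 pixels

Since 1.900 > 1.250, the image is width-limited.
That makes the image 705.2632 px tall (1340 / 1.900).
Leftover height: 1072 − 705.2632 = 366.7368 px.
That's 366.7368 × 1340 ≈ 491427 black pixels.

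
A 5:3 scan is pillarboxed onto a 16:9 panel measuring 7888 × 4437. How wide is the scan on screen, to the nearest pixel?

Since 1.667 < 1.778, the scan is height-limited.
Content width = 4437 × 5/3 ≈ 7395.00 px.

7395 px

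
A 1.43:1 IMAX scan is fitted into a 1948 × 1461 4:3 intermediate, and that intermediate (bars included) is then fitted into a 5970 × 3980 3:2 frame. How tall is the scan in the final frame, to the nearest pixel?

Inside the 1948×1461 canvas the scan is width-limited at 1948.00 × 1362.24.
Second fit — the 4:3 canvas into 5970×3980 spans the height: 5306.67 × 3980.00 (×2.7242 from 1948×1461).
So the scan's height is 1362.24 × 2.7242 ≈ 3710.96.

3711 px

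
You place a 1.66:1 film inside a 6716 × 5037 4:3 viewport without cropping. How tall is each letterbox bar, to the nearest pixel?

496 px

1.66:1 (1.660) > 4:3 (1.333), so the film fills the width.
Content height = 6716 / 1.660 ≈ 4045.78 px.
Leftover height: 5037 − 4045.78 = 991.22 px → 495.61 each side.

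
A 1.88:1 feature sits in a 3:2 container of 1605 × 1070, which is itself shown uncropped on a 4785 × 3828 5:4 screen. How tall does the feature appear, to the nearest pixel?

2545 px

1.88:1 in 1605×1070: fills the width, so the feature is 1605.00 × 853.72.
The 3:2 canvas is width-limited in 4785×3828, giving 4785.00 × 3190.00; scale factor 2.9813.
The feature scales with it: height 853.72 × 2.9813 ≈ 2545.21.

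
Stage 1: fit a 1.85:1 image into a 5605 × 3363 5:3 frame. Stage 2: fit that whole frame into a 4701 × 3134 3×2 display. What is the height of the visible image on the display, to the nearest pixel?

1.85:1 in 5605×3363: fills the width, so the image is 5605.00 × 3029.73.
The 5:3 canvas is width-limited in 4701×3134, giving 4701.00 × 2820.60; scale factor 0.8387.
The image scales with it: height 3029.73 × 0.8387 ≈ 2541.08.

2541 px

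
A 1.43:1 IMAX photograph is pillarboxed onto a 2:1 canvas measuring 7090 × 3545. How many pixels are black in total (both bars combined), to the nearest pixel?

7163204 pixels

1.43:1 IMAX (1.430) < 2:1 (2.000), so the photograph fills the height.
Content width = 3545 × 1.430 ≈ 5069.3500 px.
Leftover width: 7090 − 5069.3500 = 2020.6500 px.
Across the 3545-px span: 2020.6500 × 3545 ≈ 7163204 px.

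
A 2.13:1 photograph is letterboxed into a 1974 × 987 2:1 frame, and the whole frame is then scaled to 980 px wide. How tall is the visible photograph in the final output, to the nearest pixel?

At 1974×987 the photograph is width-limited, so height = 1974 / 2.130 ≈ 926.76 px.
Resizing to 980 px wide multiplies everything by 0.4965: 926.76 → 460.09 px.

460 px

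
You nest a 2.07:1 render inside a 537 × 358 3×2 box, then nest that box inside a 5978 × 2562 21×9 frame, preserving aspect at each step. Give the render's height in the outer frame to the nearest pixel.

2.07:1 in 537×358: fills the width, so the render is 537.00 × 259.42.
Second fit — the 3×2 canvas into 5978×2562 spans the height: 3843.00 × 2562.00 (×7.1564 from 537×358).
So the render's height is 259.42 × 7.1564 ≈ 1856.52.

1857 px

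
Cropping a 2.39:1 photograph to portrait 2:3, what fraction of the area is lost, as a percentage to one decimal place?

72.1%

portrait 2:3 is narrower than 2.39:1, so the crop keeps the full height and trims the width.
(0.667)/(2.390) ≈ 0.279 of the area survives, leaving 72.11% discarded.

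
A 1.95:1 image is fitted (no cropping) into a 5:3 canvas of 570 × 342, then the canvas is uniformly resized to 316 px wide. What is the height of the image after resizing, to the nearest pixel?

162 px

In the 570×342 frame the image fills the width: height = 570 / 1.950 ≈ 292.31 px.
Resizing to 316 px wide multiplies everything by 0.5544: 292.31 → 162.05 px.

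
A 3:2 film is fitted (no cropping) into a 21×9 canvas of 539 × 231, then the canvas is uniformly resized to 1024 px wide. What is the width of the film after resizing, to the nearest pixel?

658 px

At 539×231 the film is height-limited, so width = 231 × 3/2 ≈ 346.50 px.
Scaling 539 → 1024 is ×1.8998, so the width becomes 346.50 × 1.8998 ≈ 658.29 px.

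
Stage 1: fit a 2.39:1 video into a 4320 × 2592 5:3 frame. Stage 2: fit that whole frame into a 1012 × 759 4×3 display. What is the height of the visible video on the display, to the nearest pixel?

423 px

First fit — 2.39:1 into 4320×2592 spans the width: 4320.00 × 1807.53.
Second fit — the 5:3 canvas into 1012×759 spans the width: 1012.00 × 607.20 (×0.2343 from 4320×2592).
Applying the same ×0.2343: 1807.53 → 423.43.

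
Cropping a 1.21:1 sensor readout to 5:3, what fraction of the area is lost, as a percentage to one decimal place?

27.4%

The width stays; only height is cut (since 5:3 is wider than 1.21:1).
(1.210)/(1.667) ≈ 0.726 of the area survives, leaving 27.40% discarded.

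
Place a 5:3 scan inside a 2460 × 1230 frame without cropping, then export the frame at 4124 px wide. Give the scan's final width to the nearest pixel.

At 2460×1230 the scan is height-limited, so width = 1230 × 5/3 ≈ 2050.00 px.
Resizing to 4124 px wide multiplies everything by 1.6764: 2050.00 → 3436.67 px.

3437 px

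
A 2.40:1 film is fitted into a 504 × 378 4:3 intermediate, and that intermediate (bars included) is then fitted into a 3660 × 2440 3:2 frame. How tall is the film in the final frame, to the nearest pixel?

First fit — 2.40:1 into 504×378 spans the width: 504.00 × 210.00.
The 4:3 canvas is height-limited in 3660×2440, giving 3253.33 × 2440.00; scale factor 6.4550.
The film scales with it: height 210.00 × 6.4550 ≈ 1355.56.

1356 px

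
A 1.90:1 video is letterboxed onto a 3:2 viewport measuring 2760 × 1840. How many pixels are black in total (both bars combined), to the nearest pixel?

1.90:1 is wider than 3:2, so it spans the full width.
That makes the image 1452.6316 px tall (2760 / 1.900).
Leftover height: 1840 − 1452.6316 = 387.3684 px.
Across the 2760-px span: 387.3684 × 2760 ≈ 1069137 px.

1069137 pixels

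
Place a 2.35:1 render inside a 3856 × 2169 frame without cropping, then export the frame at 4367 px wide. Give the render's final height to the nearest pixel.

In the 3856×2169 frame the render fills the width: height = 3856 / 2.350 ≈ 1640.85 px.
The frame scales by 4367/3856 = 1.1325; 1640.85 × 1.1325 ≈ 1858.30 px.

1858 px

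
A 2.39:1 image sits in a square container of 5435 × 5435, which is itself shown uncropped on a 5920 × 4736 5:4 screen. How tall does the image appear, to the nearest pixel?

1982 px

Inside the 5435×5435 canvas the image is width-limited at 5435.00 × 2274.06.
The square canvas is height-limited in 5920×4736, giving 4736.00 × 4736.00; scale factor 0.8714.
The image scales with it: height 2274.06 × 0.8714 ≈ 1981.59.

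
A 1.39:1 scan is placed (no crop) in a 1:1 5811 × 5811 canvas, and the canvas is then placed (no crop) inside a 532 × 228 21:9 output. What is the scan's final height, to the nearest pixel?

164 px

First fit — 1.39:1 into 5811×5811 spans the width: 5811.00 × 4180.58.
The 1:1 canvas is height-limited in 532×228, giving 228.00 × 228.00; scale factor 0.0392.
The scan scales with it: height 4180.58 × 0.0392 ≈ 164.03.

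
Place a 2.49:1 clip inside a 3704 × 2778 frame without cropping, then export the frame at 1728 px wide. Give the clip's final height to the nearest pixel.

694 px

In the 3704×2778 frame the clip fills the width: height = 3704 / 2.490 ≈ 1487.55 px.
Resizing to 1728 px wide multiplies everything by 0.4665: 1487.55 → 693.98 px.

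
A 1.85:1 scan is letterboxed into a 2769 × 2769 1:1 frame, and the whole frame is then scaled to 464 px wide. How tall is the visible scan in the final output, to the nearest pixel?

251 px

In the 2769×2769 frame the scan fills the width: height = 2769 / 1.850 ≈ 1496.76 px.
Scaling 2769 → 464 is ×0.1676, so the height becomes 1496.76 × 0.1676 ≈ 250.81 px.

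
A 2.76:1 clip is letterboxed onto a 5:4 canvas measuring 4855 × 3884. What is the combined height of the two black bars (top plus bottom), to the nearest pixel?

2125 px

2.76:1 is wider than 5:4, so it spans the full width.
That makes the image 1759.06 px tall (4855 / 2.760).
3884 − 1759.06 = 2124.94 px of bars.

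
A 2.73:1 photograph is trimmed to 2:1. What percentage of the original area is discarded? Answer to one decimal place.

26.7%

The height stays; only width is cut (since 2:1 is narrower than 2.73:1).
(2.000)/(2.730) ≈ 0.733 of the area survives, leaving 26.74% discarded.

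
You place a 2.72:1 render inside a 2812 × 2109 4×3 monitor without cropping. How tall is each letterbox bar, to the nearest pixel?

2.72:1 (2.720) > 4×3 (1.333), so the render fills the width.
Content height = 2812 / 2.720 ≈ 1033.82 px.
2109 − 1033.82 = 1075.18 px of bars (537.59 each).

538 px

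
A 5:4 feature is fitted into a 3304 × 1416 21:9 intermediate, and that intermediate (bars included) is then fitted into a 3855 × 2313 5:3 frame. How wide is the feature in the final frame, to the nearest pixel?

2065 px

5:4 in 3304×1416: fills the height, so the feature is 1770.00 × 1416.00.
The 21:9 canvas is width-limited in 3855×2313, giving 3855.00 × 1652.14; scale factor 1.1668.
The feature scales with it: width 1770.00 × 1.1668 ≈ 2065.18.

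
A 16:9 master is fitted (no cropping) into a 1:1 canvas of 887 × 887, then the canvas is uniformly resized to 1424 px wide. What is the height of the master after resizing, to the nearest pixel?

801 px

In the 887×887 frame the master fills the width: height = 887 × 9/16 ≈ 498.94 px.
Resizing to 1424 px wide multiplies everything by 1.6054: 498.94 → 801.00 px.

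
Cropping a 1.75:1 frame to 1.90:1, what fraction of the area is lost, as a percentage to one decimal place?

7.9%

The width stays; only height is cut (since 1.90:1 is wider than 1.75:1).
Fraction kept = (1.750)/(1.900) ≈ 92.11%, so 7.89% is lost.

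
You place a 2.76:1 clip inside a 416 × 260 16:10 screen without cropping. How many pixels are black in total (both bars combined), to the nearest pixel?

45459 pixels

2.76:1 is wider than 16:10, so it spans the full width.
The clip is 416 / 2.760 ≈ 150.7246 px tall.
Leftover height: 260 − 150.7246 = 109.2754 px.
That's 109.2754 × 416 ≈ 45459 black pixels.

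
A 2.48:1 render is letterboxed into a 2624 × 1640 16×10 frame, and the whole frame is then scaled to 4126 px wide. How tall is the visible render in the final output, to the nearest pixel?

1664 px

In the 2624×1640 frame the render fills the width: height = 2624 / 2.480 ≈ 1058.06 px.
Scaling 2624 → 4126 is ×1.5724, so the height becomes 1058.06 × 1.5724 ≈ 1663.71 px.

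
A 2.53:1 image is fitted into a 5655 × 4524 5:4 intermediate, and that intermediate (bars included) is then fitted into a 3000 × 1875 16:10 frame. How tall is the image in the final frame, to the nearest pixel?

Inside the 5655×4524 canvas the image is width-limited at 5655.00 × 2235.18.
Second fit — the 5:4 canvas into 3000×1875 spans the height: 2343.75 × 1875.00 (×0.4145 from 5655×4524).
Applying the same ×0.4145: 2235.18 → 926.38.

926 px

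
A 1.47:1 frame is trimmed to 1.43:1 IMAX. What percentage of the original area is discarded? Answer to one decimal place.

2.7%

The height stays; only width is cut (since 1.43:1 IMAX is narrower than 1.47:1).
(1.430)/(1.470) ≈ 0.973 of the area survives, leaving 2.72% discarded.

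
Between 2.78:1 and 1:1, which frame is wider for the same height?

2.78 and 1; 2.78 > 1.

2.78:1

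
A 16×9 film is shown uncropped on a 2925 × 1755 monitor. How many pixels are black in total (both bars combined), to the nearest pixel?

Since 1.778 > 1.667, the film is width-limited.
That makes the image 1645.3125 px tall (2925 × 9/16).
Black = 1755 − 1645.3125 = 109.6875 px.
Bar area = 109.6875 × 2925 ≈ 320836 px.

320836 pixels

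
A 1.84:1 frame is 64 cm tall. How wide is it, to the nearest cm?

Width = 64 × 1.840 = 117.76.

118 cm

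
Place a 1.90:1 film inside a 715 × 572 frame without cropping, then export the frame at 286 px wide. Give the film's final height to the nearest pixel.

151 px

In the 715×572 frame the film fills the width: height = 715 / 1.900 ≈ 376.32 px.
Resizing to 286 px wide multiplies everything by 0.4000: 376.32 → 150.53 px.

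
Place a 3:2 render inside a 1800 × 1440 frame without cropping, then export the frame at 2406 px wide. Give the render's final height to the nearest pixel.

1604 px

In the 1800×1440 frame the render fills the width: height = 1800 × 2/3 ≈ 1200.00 px.
Scaling 1800 → 2406 is ×1.3367, so the height becomes 1200.00 × 1.3367 ≈ 1604.00 px.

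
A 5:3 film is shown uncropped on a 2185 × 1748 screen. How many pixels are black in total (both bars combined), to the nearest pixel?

954845 pixels

Since 1.667 > 1.250, the film is width-limited.
The film is 2185 × 3/5 ≈ 1311.0000 px tall.
1748 − 1311.0000 = 437.0000 px of bars.
That's 437.0000 × 2185 ≈ 954845 black pixels.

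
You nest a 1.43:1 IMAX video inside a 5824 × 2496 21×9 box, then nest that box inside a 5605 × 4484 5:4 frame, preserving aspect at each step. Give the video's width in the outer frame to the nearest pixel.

First fit — 1.43:1 IMAX into 5824×2496 spans the height: 3569.28 × 2496.00.
Second fit — the 21×9 canvas into 5605×4484 spans the width: 5605.00 × 2402.14 (×0.9624 from 5824×2496).
The video scales with it: width 3569.28 × 0.9624 ≈ 3435.06.

3435 px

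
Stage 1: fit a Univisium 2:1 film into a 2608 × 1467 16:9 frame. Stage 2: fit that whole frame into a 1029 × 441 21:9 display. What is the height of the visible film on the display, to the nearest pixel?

Inside the 2608×1467 canvas the film is width-limited at 2608.00 × 1304.00.
16:9 in 1029×441: fills the height, so the intermediate becomes 784.00 × 441.00 — a scale of ×0.3006.
Applying the same ×0.3006: 1304.00 → 392.00.

392 px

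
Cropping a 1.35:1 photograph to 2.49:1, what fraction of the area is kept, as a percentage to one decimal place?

54.2%

The width stays; only height is cut (since 2.49:1 is wider than 1.35:1).
(1.350)/(2.490) ≈ 0.542 of the area survives.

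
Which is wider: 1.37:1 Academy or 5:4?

1.37:1 Academy

1.37 and 5:4 = 1.25; 1.37 > 1.25.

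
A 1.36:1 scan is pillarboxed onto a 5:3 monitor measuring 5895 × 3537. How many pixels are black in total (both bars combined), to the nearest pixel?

Since 1.360 < 1.667, the scan is height-limited.
That makes the image 4810.3200 px wide (3537 × 1.360).
5895 − 4810.3200 = 1084.6800 px of bars.
Bar area = 1084.6800 × 3537 ≈ 3836513 px.

3836513 pixels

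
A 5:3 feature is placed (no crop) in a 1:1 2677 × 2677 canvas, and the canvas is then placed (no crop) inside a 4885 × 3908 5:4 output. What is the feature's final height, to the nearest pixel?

2345 px

First fit — 5:3 into 2677×2677 spans the width: 2677.00 × 1606.20.
1:1 in 4885×3908: fills the height, so the intermediate becomes 3908.00 × 3908.00 — a scale of ×1.4598.
So the feature's height is 1606.20 × 1.4598 ≈ 2344.80.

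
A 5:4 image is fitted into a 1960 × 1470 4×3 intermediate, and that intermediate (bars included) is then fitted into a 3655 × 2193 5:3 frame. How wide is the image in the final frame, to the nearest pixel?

2741 px

Inside the 1960×1470 canvas the image is height-limited at 1837.50 × 1470.00.
Second fit — the 4×3 canvas into 3655×2193 spans the height: 2924.00 × 2193.00 (×1.4918 from 1960×1470).
So the image's width is 1837.50 × 1.4918 ≈ 2741.25.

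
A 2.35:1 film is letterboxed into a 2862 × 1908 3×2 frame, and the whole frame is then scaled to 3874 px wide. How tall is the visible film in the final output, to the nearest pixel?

Fitted into 2862×1908, the film spans the width; its height is 2862 / 2.350 ≈ 1217.87 px.
The frame scales by 3874/2862 = 1.3536; 1217.87 × 1.3536 ≈ 1648.51 px.

1649 px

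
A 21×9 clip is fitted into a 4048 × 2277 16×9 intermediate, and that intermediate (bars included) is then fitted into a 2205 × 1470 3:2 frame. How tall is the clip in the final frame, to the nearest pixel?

945 px

First fit — 21×9 into 4048×2277 spans the width: 4048.00 × 1734.86.
Second fit — the 16×9 canvas into 2205×1470 spans the width: 2205.00 × 1240.31 (×0.5447 from 4048×2277).
The clip scales with it: height 1734.86 × 0.5447 ≈ 945.00.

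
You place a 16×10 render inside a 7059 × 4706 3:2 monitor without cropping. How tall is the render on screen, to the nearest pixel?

4412 px

16×10 is wider than 3:2, so it spans the full width.
The render is 7059 × 10/16 ≈ 4411.88 px tall.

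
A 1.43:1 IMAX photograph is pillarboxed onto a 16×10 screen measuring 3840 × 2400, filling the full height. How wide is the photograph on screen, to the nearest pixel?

That makes the image 3432.00 px wide (2400 × 1.430).

3432 px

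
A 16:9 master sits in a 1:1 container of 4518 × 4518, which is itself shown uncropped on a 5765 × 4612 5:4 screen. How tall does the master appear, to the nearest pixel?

2594 px

16:9 in 4518×4518: fills the width, so the master is 4518.00 × 2541.38.
Second fit — the 1:1 canvas into 5765×4612 spans the height: 4612.00 × 4612.00 (×1.0208 from 4518×4518).
Applying the same ×1.0208: 2541.38 → 2594.25.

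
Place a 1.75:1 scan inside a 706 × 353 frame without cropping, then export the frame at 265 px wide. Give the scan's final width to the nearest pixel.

232 px

At 706×353 the scan is height-limited, so width = 353 × 1.750 ≈ 617.75 px.
The frame scales by 265/706 = 0.3754; 617.75 × 0.3754 ≈ 231.88 px.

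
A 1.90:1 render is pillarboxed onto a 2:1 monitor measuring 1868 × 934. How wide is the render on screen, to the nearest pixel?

1775 px

1.90:1 is narrower than 2:1, so it spans the full height.
That makes the image 1774.60 px wide (934 × 1.900).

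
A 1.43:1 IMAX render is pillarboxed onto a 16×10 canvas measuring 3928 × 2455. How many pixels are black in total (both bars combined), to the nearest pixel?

1024594 pixels

1.43:1 IMAX is narrower than 16×10, so it spans the full height.
The render is 2455 × 1.430 ≈ 3510.6500 px wide.
Leftover width: 3928 − 3510.6500 = 417.3500 px.
Bar area = 417.3500 × 2455 ≈ 1024594 px.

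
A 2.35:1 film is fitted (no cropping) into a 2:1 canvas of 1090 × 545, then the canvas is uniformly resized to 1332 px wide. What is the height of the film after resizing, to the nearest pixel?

At 1090×545 the film is width-limited, so height = 1090 / 2.350 ≈ 463.83 px.
The frame scales by 1332/1090 = 1.2220; 463.83 × 1.2220 ≈ 566.81 px.

567 px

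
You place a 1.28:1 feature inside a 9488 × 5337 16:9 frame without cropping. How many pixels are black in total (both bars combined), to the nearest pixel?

14178488 pixels

1.28:1 is narrower than 16:9, so it spans the full height.
The feature is 5337 × 1.280 ≈ 6831.3600 px wide.
Leftover width: 9488 − 6831.3600 = 2656.6400 px.
Across the 5337-px span: 2656.6400 × 5337 ≈ 14178488 px.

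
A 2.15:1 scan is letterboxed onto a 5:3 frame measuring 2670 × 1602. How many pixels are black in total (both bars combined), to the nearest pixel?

2.15:1 is wider than 5:3, so it spans the full width.
Content height = 2670 / 2.150 ≈ 1241.8605 px.
1602 − 1241.8605 = 360.1395 px of bars.
That's 360.1395 × 2670 ≈ 961573 black pixels.

961573 pixels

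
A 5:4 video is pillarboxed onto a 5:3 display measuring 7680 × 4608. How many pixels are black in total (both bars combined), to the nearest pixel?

5:4 is narrower than 5:3, so it spans the full height.
That makes the image 5760.0000 px wide (4608 × 5/4).
Black = 7680 − 5760.0000 = 1920.0000 px.
That's 1920.0000 × 4608 ≈ 8847360 black pixels.

8847360 pixels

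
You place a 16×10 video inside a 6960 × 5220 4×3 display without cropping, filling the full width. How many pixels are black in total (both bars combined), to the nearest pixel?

6055200 pixels

The video is 6960 × 10/16 ≈ 4350.0000 px tall.
Leftover height: 5220 − 4350.0000 = 870.0000 px.
That's 870.0000 × 6960 ≈ 6055200 black pixels.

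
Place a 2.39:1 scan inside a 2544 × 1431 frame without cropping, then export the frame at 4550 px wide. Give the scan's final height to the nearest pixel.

At 2544×1431 the scan is width-limited, so height = 2544 / 2.390 ≈ 1064.44 px.
Resizing to 4550 px wide multiplies everything by 1.7885: 1064.44 → 1903.77 px.

1904 px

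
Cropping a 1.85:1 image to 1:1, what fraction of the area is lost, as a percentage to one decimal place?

The height stays; only width is cut (since 1:1 is narrower than 1.85:1).
Area ratio = (1.000)/(1.850) = 54.05%; the remaining 45.95% is cropped out.

45.9%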